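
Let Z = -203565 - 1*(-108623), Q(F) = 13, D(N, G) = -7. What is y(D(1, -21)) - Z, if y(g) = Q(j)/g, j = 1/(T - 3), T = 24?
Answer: 664581/7 ≈ 94940.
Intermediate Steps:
j = 1/21 (j = 1/(24 - 3) = 1/21 ≈ 0.047619)
Z = -94942 (Z = -203565 + 108623 = -94942)
y(g) = 13/g
y(D(1, -21)) - Z = 13/(-7) - 1*(-94942) = 13*(-⅐) + 94942 = -13/7 + 94942 = 664581/7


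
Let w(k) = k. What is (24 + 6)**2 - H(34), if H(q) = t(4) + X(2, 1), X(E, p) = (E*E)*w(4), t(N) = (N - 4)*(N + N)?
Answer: 884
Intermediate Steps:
t(N) = 2*N*(-4 + N) (t(N) = (-4 + N)*(2*N) = 2*N*(-4 + N))
X(E, p) = 4*E**2 (X(E, p) = (E*E)*4 = E**2*4 = 4*E**2)
H(q) = 16 (H(q) = 2*4*(-4 + 4) + 4*2**2 = 2*4*0 + 4*4 = 0 + 16 = 16)
(24 + 6)**2 - H(34) = (24 + 6)**2 - 1*16 = 30**2 - 16 = 900 - 16 = 884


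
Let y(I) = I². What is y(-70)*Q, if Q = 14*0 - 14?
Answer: -68600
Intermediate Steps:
Q = -14 (Q = 0 - 14 = -14)
y(-70)*Q = (-70)²*(-14) = 4900*(-14) = -68600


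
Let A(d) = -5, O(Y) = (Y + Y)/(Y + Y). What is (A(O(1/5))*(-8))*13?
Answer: 520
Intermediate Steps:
O(Y) = 1 (O(Y) = (2*Y)/((2*Y)) = (2*Y)*(1/(2*Y)) = 1)
(A(O(1/5))*(-8))*13 = -5*(-8)*13 = 40*13 = 520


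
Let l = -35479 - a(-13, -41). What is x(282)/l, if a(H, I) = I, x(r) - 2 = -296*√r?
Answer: -1/17719 + 148*√282/17719 ≈ 0.14021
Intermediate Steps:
x(r) = 2 - 296*√r
l = -35438 (l = -35479 - 1*(-41) = -35479 + 41 = -35438)
x(282)/l = (2 - 296*√282)/(-35438) = (2 - 296*√282)*(-1/35438) = -1/17719 + 148*√282/17719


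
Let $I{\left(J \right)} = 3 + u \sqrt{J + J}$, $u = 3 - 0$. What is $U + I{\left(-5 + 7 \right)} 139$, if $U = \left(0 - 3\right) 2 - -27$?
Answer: $1272$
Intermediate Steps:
$u = 3$ ($u = 3 + 0 = 3$)
$U = 21$ ($U = \left(-3\right) 2 + 27 = -6 + 27 = 21$)
$I{\left(J \right)} = 3 + 3 \sqrt{2} \sqrt{J}$ ($I{\left(J \right)} = 3 + 3 \sqrt{J + J} = 3 + 3 \sqrt{2 J} = 3 + 3 \sqrt{2} \sqrt{J}$)
$U + I{\left(-5 + 7 \right)} 139 = 21 + \left(3 + 3 \sqrt{2} \sqrt{-5 + 7}\right) 139 = 21 + \left(3 + 3 \sqrt{2} \sqrt{2}\right) 139 = 21 + \left(3 + 6\right) 139 = 21 + 9 \cdot 139 = 21 + 1251 = 1272$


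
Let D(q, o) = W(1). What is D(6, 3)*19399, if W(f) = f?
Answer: 19399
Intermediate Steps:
D(q, o) = 1
D(6, 3)*19399 = 1*19399 = 19399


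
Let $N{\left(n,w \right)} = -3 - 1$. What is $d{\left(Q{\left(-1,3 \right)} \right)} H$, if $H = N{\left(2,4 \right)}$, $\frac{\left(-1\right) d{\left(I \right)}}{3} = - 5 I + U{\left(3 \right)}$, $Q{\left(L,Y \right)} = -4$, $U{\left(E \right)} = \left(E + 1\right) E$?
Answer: $384$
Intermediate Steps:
$U{\left(E \right)} = E \left(1 + E\right)$ ($U{\left(E \right)} = \left(1 + E\right) E = E \left(1 + E\right)$)
$N{\left(n,w \right)} = -4$
$d{\left(I \right)} = -36 + 15 I$ ($d{\left(I \right)} = - 3 \left(- 5 I + 3 \left(1 + 3\right)\right) = - 3 \left(- 5 I + 3 \cdot 4\right) = - 3 \left(- 5 I + 12\right) = - 3 \left(12 - 5 I\right) = -36 + 15 I$)
$H = -4$
$d{\left(Q{\left(-1,3 \right)} \right)} H = \left(-36 + 15 \left(-4\right)\right) \left(-4\right) = \left(-36 - 60\right) \left(-4\right) = \left(-96\right) \left(-4\right) = 384$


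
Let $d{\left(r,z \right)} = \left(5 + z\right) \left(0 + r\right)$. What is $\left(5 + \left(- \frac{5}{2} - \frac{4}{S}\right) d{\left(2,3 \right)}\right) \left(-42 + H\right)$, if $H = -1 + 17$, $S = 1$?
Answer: $2574$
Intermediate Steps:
$d{\left(r,z \right)} = r \left(5 + z\right)$ ($d{\left(r,z \right)} = \left(5 + z\right) r = r \left(5 + z\right)$)
$H = 16$
$\left(5 + \left(- \frac{5}{2} - \frac{4}{S}\right) d{\left(2,3 \right)}\right) \left(-42 + H\right) = \left(5 + \left(- \frac{5}{2} - \frac{4}{1}\right) 2 \left(5 + 3\right)\right) \left(-42 + 16\right) = \left(5 + \left(\left(-5\right) \frac{1}{2} - 4\right) 2 \cdot 8\right) \left(-26\right) = \left(5 + \left(- \frac{5}{2} - 4\right) 16\right) \left(-26\right) = \left(5 - 104\right) \left(-26\right) = \left(-99\right) \left(-26\right) = 2574$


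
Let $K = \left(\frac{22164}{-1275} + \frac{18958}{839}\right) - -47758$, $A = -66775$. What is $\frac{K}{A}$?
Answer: $- \frac{17031167468}{23810295625} \approx -0.71529$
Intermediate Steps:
$K = \frac{17031167468}{356575}$ ($K = \left(22164 \left(- \frac{1}{1275}\right) + 18958 \cdot \frac{1}{839}\right) + 47758 = \left(- \frac{7388}{425} + \frac{18958}{839}\right) + 47758 = \frac{1858618}{356575} + 47758 = \frac{17031167468}{356575} \approx 47763.0$)
$\frac{K}{A} = \frac{17031167468}{356575 \left(-66775\right)} = \frac{17031167468}{356575} \left(- \frac{1}{66775}\right) = - \frac{17031167468}{23810295625}$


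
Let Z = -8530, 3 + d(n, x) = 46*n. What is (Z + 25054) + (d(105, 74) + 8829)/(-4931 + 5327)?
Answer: 546430/33 ≈ 16559.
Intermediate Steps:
d(n, x) = -3 + 46*n
(Z + 25054) + (d(105, 74) + 8829)/(-4931 + 5327) = (-8530 + 25054) + ((-3 + 46*105) + 8829)/(-4931 + 5327) = 16524 + ((-3 + 4830) + 8829)/396 = 16524 + (4827 + 8829)*(1/396) = 16524 + 13656*(1/396) = 16524 + 1138/33 = 546430/33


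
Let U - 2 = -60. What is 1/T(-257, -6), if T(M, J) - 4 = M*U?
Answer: 1/14910 ≈ 6.7069e-5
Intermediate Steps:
U = -58 (U = 2 - 60 = -58)
T(M, J) = 4 - 58*M (T(M, J) = 4 + M*(-58) = 4 - 58*M)
1/T(-257, -6) = 1/(4 - 58*(-257)) = 1/(4 + 14906) = 1/14910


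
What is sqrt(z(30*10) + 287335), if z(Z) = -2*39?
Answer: sqrt(287257) ≈ 535.96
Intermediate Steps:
z(Z) = -78
sqrt(z(30*10) + 287335) = sqrt(-78 + 287335) = sqrt(287257)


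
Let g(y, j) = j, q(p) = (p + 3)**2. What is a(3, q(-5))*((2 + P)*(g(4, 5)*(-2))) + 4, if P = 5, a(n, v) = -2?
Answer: 144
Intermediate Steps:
q(p) = (3 + p)**2
a(3, q(-5))*((2 + P)*(g(4, 5)*(-2))) + 4 = -2*(2 + 5)*5*(-2) + 4 = -14*(-10) + 4 = -2*(-70) + 4 = 140 + 4 = 144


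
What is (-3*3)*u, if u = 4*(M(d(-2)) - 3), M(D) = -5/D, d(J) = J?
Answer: 18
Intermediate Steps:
u = -2 (u = 4*(-5/(-2) - 3) = 4*(-5*(-½) - 3) = 4*(5/2 - 3) = 4*(-½) = -2)
(-3*3)*u = -3*3*(-2) = -9*(-2) = 18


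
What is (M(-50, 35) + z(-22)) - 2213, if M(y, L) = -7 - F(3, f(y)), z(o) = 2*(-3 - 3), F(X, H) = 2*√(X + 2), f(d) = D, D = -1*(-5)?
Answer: -2232 - 2*√5 ≈ -2236.5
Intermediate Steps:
D = 5
f(d) = 5
F(X, H) = 2*√(2 + X)
z(o) = -12 (z(o) = 2*(-6) = -12)
M(y, L) = -7 - 2*√5 (M(y, L) = -7 - 2*√(2 + 3) = -7 - 2*√5)
(M(-50, 35) + z(-22)) - 2213 = ((-7 - 2*√5) - 12) - 2213 = (-19 - 2*√5) - 2213 = -2232 - 2*√5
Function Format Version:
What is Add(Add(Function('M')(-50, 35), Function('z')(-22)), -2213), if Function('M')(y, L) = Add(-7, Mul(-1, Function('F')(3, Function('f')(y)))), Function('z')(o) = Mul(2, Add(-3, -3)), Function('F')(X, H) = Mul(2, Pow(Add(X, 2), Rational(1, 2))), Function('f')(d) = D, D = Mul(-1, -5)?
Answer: Add(-2232, Mul(-2, Pow(5, Rational(1, 2)))) ≈ -2236.5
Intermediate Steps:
D = 5
Function('f')(d) = 5
Function('F')(X, H) = Mul(2, Pow(Add(2, X), Rational(1, 2)))
Function('z')(o) = -12 (Function('z')(o) = Mul(2, -6) = -12)
Function('M')(y, L) = Add(-7, Mul(-2, Pow(5, Rational(1, 2)))) (Function('M')(y, L) = Add(-7, Mul(-1, Mul(2, Pow(Add(2, 3), Rational(1, 2))))) = Add(-7, Mul(-1, Mul(2, Pow(5, Rational(1, 2))))) = Add(-7, Mul(-2, Pow(5, Rational(1, 2)))))
Add(Add(Function('M')(-50, 35), Function('z')(-22)), -2213) = Add(Add(Add(-7, Mul(-2, Pow(5, Rational(1, 2)))), -12), -2213) = Add(Add(-19, Mul(-2, Pow(5, Rational(1, 2)))), -2213) = Add(-2232, Mul(-2, Pow(5, Rational(1, 2))))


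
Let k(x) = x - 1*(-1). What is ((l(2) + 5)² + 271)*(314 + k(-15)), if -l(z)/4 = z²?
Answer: 117600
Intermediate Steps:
l(z) = -4*z²
k(x) = 1 + x (k(x) = x + 1 = 1 + x)
((l(2) + 5)² + 271)*(314 + k(-15)) = ((-4*2² + 5)² + 271)*(314 + (1 - 15)) = ((-4*4 + 5)² + 271)*(314 - 14) = ((-16 + 5)² + 271)*300 = ((-11)² + 271)*300 = (121 + 271)*300 = 392*300 = 117600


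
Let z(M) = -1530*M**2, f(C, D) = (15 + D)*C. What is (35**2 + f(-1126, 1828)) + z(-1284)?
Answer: -2524517673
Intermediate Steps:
f(C, D) = C*(15 + D)
(35**2 + f(-1126, 1828)) + z(-1284) = (35**2 - 1126*(15 + 1828)) - 1530*(-1284)**2 = (1225 - 1126*1843) - 1530*1648656 = (1225 - 2075218) - 2522443680 = -2073993 - 2522443680 = -2524517673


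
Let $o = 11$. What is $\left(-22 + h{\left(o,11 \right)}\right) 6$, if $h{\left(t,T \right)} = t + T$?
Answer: $0$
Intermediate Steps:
$h{\left(t,T \right)} = T + t$
$\left(-22 + h{\left(o,11 \right)}\right) 6 = \left(-22 + \left(11 + 11\right)\right) 6 = \left(-22 + 22\right) 6 = 0 \cdot 6 = 0$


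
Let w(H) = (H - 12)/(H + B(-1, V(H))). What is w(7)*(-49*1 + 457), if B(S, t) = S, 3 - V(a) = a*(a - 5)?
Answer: -340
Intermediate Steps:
V(a) = 3 - a*(-5 + a) (V(a) = 3 - a*(a - 5) = 3 - a*(-5 + a))
w(H) = (-12 + H)/(-1 + H) (w(H) = (H - 12)/(H - 1) = (-12 + H)/(-1 + H))
w(7)*(-49*1 + 457) = ((-12 + 7)/(-1 + 7))*(-49*1 + 457) = (-5/6)*(-49 + 457) = ((⅙)*(-5))*408 = -⅚*408 = -340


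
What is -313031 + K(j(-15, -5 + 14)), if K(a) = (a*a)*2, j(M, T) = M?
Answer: -312581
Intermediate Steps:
K(a) = 2*a² (K(a) = a²*2 = 2*a²)
-313031 + K(j(-15, -5 + 14)) = -313031 + 2*(-15)² = -313031 + 2*225 = -313031 + 450 = -312581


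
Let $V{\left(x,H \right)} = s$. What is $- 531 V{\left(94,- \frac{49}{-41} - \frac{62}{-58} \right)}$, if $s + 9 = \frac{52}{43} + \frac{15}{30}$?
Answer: $\frac{332937}{86} \approx 3871.4$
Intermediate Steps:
$s = - \frac{627}{86}$ ($s = -9 + \left(\frac{52}{43} + \frac{15}{30}\right) = -9 + \left(52 \cdot \frac{1}{43} + 15 \cdot \frac{1}{30}\right) = -9 + \left(\frac{52}{43} + \frac{1}{2}\right) = -9 + \frac{147}{86} = - \frac{627}{86} \approx -7.2907$)
$V{\left(x,H \right)} = - \frac{627}{86}$
$- 531 V{\left(94,- \frac{49}{-41} - \frac{62}{-58} \right)} = \left(-531\right) \left(- \frac{627}{86}\right) = \frac{332937}{86}$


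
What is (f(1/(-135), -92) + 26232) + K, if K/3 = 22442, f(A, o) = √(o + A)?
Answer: 93558 + I*√186315/45 ≈ 93558.0 + 9.5921*I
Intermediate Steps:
f(A, o) = √(A + o)
K = 67326 (K = 3*22442 = 67326)
(f(1/(-135), -92) + 26232) + K = (√(1/(-135) - 92) + 26232) + 67326 = (√(-1/135 - 92) + 26232) + 67326 = (√(-12421/135) + 26232) + 67326 = (I*√186315/45 + 26232) + 67326 = (26232 + I*√186315/45) + 67326 = 93558 + I*√186315/45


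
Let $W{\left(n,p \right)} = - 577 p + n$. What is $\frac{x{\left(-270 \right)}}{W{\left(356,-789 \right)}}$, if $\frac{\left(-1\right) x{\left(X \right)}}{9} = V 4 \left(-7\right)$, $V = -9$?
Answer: $- \frac{324}{65087} \approx -0.0049779$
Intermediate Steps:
$W{\left(n,p \right)} = n - 577 p$
$x{\left(X \right)} = -2268$ ($x{\left(X \right)} = - 9 \left(-9\right) 4 \left(-7\right) = - 9 \left(\left(-36\right) \left(-7\right)\right) = \left(-9\right) 252 = -2268$)
$\frac{x{\left(-270 \right)}}{W{\left(356,-789 \right)}} = - \frac{2268}{356 - -455253} = - \frac{2268}{356 + 455253} = - \frac{2268}{455609} = \left(-2268\right) \frac{1}{455609} = - \frac{324}{65087}$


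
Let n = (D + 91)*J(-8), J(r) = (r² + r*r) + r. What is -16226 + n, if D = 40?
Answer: -506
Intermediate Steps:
J(r) = r + 2*r² (J(r) = (r² + r²) + r = 2*r² + r = r + 2*r²)
n = 15720 (n = (40 + 91)*(-8*(1 + 2*(-8))) = 131*(-8*(1 - 16)) = 131*(-8*(-15)) = 131*120 = 15720)
-16226 + n = -16226 + 15720 = -506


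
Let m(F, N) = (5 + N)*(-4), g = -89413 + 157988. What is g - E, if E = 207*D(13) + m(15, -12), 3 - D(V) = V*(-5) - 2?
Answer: 54057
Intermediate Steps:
D(V) = 5 + 5*V (D(V) = 3 - (V*(-5) - 2) = 3 - (-5*V - 2) = 3 - (-2 - 5*V) = 3 + (2 + 5*V) = 5 + 5*V)
g = 68575
m(F, N) = -20 - 4*N
E = 14518 (E = 207*(5 + 5*13) + (-20 - 4*(-12)) = 207*(5 + 65) + (-20 + 48) = 207*70 + 28 = 14490 + 28 = 14518)
g - E = 68575 - 1*14518 = 68575 - 14518 = 54057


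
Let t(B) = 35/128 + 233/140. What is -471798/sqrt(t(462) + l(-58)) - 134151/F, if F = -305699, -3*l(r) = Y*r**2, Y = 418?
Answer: 134151/305699 + 3774384*I*sqrt(1322902332570)/6299534917 ≈ 0.43883 + 689.13*I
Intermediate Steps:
l(r) = -418*r**2/3
t(B) = 8681/4480 (t(B) = 35*(1/128) + 233*(1/140) = 35/128 + 233/140 = 8681/4480)
-471798/sqrt(t(462) + l(-58)) - 134151/F = -471798/sqrt(8681/4480 - 418/3*(-58)**2) - 134151/(-305699) = -471798/sqrt(8681/4480 - 418/3*3364) - 134151*(-1/305699) = -471798/sqrt(8681/4480 - 1406152/3) + 134151/305699 = -471798*(-8*I*sqrt(1322902332570)/6299534917) + 134151/305699 = -(-3774384)*I*sqrt(1322902332570)/6299534917 + 134151/305699 = 3774384*I*sqrt(1322902332570)/6299534917 + 134151/305699 = 134151/305699 + 3774384*I*sqrt(1322902332570)/6299534917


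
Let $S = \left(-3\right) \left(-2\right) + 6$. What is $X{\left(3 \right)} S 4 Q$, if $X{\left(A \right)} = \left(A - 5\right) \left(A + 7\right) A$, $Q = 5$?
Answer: $-14400$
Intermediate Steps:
$S = 12$ ($S = 6 + 6 = 12$)
$X{\left(A \right)} = A \left(-5 + A\right) \left(7 + A\right)$ ($X{\left(A \right)} = \left(-5 + A\right) \left(7 + A\right) A = A \left(-5 + A\right) \left(7 + A\right)$)
$X{\left(3 \right)} S 4 Q = 3 \left(-35 + 3^{2} + 2 \cdot 3\right) 12 \cdot 4 \cdot 5 = 3 \left(-35 + 9 + 6\right) 48 \cdot 5 = 3 \left(-20\right) 48 \cdot 5 = \left(-60\right) 48 \cdot 5 = \left(-2880\right) 5 = -14400$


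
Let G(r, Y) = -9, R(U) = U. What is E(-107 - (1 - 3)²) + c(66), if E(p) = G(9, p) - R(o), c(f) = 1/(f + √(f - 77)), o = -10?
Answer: 403/397 - I*√11/4367 ≈ 1.0151 - 0.00075947*I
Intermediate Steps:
c(f) = 1/(f + √(-77 + f))
E(p) = 1 (E(p) = -9 - 1*(-10) = -9 + 10 = 1)
E(-107 - (1 - 3)²) + c(66) = 1 + 1/(66 + √(-77 + 66)) = 1 + 1/(66 + √(-11)) = 1 + 1/(66 + I*√11)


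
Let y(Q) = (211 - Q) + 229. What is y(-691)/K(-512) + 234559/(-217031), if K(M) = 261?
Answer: 2117726/651093 ≈ 3.2526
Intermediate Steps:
y(Q) = 440 - Q
y(-691)/K(-512) + 234559/(-217031) = (440 - 1*(-691))/261 + 234559/(-217031) = (440 + 691)*(1/261) + 234559*(-1/217031) = 1131*(1/261) - 234559/217031 = 13/3 - 234559/217031 = 2117726/651093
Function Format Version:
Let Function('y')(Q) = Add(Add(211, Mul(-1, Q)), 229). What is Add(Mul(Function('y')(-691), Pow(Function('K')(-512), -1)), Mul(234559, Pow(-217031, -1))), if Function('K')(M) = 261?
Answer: Rational(2117726, 651093) ≈ 3.2526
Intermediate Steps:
Function('y')(Q) = Add(440, Mul(-1, Q))
Add(Mul(Function('y')(-691), Pow(Function('K')(-512), -1)), Mul(234559, Pow(-217031, -1))) = Add(Mul(Add(440, Mul(-1, -691)), Pow(261, -1)), Mul(234559, Pow(-217031, -1))) = Add(Mul(Add(440, 691), Rational(1, 261)), Mul(234559, Rational(-1, 217031))) = Add(Mul(1131, Rational(1, 261)), Rational(-234559, 217031)) = Add(Rational(13, 3), Rational(-234559, 217031)) = Rational(2117726, 651093)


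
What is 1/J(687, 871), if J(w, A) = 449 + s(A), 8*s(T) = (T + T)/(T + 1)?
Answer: 3488/1566983 ≈ 0.0022259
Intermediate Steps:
s(T) = T/(4*(1 + T)) (s(T) = ((T + T)/(T + 1))/8 = ((2*T)/(1 + T))/8 = (2*T/(1 + T))/8 = T/(4*(1 + T)))
J(w, A) = 449 + A/(4*(1 + A))
1/J(687, 871) = 1/((1796 + 1797*871)/(4*(1 + 871))) = 1/((1/4)*(1796 + 1565187)/872) = 1/((1/4)*(1/872)*1566983) = 1/(1566983/3488) = 3488/1566983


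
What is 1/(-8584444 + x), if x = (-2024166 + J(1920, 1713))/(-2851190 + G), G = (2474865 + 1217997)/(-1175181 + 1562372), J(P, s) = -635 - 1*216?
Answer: -1103951414428/9476808311809600785 ≈ -1.1649e-7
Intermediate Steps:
J(P, s) = -851 (J(P, s) = -635 - 216 = -851)
G = 3692862/387191 ≈ 9.5376
x = 784068357247/1103951414428 (x = (-2024166 - 851)/(-2851190 + 3692862/387191) = -2025017/(-1103951414428/387191) = -2025017*(-387191/1103951414428) = 784068357247/1103951414428 ≈ 0.71024)
1/(-8584444 + x) = 1/(-8584444 + 784068357247/1103951414428) = 1/(-9476808311809600785/1103951414428) = -1103951414428/9476808311809600785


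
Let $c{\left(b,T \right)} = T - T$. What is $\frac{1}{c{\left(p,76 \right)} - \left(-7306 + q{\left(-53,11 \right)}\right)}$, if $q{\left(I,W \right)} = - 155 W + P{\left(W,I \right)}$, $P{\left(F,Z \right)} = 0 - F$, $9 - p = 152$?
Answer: $\frac{1}{9022} \approx 0.00011084$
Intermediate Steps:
$p = -143$ ($p = 9 - 152 = -143$)
$P{\left(F,Z \right)} = - F$
$q{\left(I,W \right)} = - 156 W$ ($q{\left(I,W \right)} = - 155 W - W = - 156 W$)
$c{\left(b,T \right)} = 0$
$\frac{1}{c{\left(p,76 \right)} - \left(-7306 + q{\left(-53,11 \right)}\right)} = \frac{1}{0 + \left(7306 - \left(-156\right) 11\right)} = \frac{1}{0 + \left(7306 - -1716\right)} = \frac{1}{0 + \left(7306 + 1716\right)} = \frac{1}{0 + 9022} = \frac{1}{9022}$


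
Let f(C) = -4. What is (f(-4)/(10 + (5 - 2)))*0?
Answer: 0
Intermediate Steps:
(f(-4)/(10 + (5 - 2)))*0 = -4/(10 + (5 - 2))*0 = -4/(10 + 3)*0 = -4/13*0 = 0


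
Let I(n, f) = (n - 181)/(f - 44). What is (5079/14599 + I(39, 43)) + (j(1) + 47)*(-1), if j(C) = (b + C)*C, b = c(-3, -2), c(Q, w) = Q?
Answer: 1421182/14599 ≈ 97.348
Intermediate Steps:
b = -3
I(n, f) = (-181 + n)/(-44 + f)
j(C) = C*(-3 + C) (j(C) = (-3 + C)*C = C*(-3 + C))
(5079/14599 + I(39, 43)) + (j(1) + 47)*(-1) = (5079/14599 + (-181 + 39)/(-44 + 43)) + (1*(-3 + 1) + 47)*(-1) = (5079*(1/14599) - 142/(-1)) + (1*(-2) + 47)*(-1) = (5079/14599 - 1*(-142)) + (-2 + 47)*(-1) = (5079/14599 + 142) + 45*(-1) = 2078137/14599 - 45 = 1421182/14599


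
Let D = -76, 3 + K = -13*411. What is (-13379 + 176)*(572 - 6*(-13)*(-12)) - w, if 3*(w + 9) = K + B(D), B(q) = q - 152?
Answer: 4807759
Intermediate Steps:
K = -5346 (K = -3 - 13*411 = -3 - 5343 = -5346)
B(q) = -152 + q
w = -1867 (w = -9 + (-5346 + (-152 - 76))/3 = -9 + (-5346 - 228)/3 = -9 + (⅓)*(-5574) = -9 - 1858 = -1867)
(-13379 + 176)*(572 - 6*(-13)*(-12)) - w = (-13379 + 176)*(572 - 6*(-13)*(-12)) - 1*(-1867) = -13203*(572 + 78*(-12)) + 1867 = -13203*(572 - 936) + 1867 = -13203*(-364) + 1867 = 4805892 + 1867 = 4807759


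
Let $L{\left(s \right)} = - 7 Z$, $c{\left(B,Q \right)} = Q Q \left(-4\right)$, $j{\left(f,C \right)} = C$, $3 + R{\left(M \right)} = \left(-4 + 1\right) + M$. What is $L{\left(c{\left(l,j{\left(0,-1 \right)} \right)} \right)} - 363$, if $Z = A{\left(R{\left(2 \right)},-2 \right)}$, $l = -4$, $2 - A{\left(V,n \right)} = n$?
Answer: $-391$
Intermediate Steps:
$R{\left(M \right)} = -6 + M$ ($R{\left(M \right)} = -3 + \left(\left(-4 + 1\right) + M\right) = -3 + \left(-3 + M\right) = -6 + M$)
$A{\left(V,n \right)} = 2 - n$
$Z = 4$ ($Z = 2 - -2 = 2 + 2 = 4$)
$c{\left(B,Q \right)} = - 4 Q^{2}$ ($c{\left(B,Q \right)} = Q^{2} \left(-4\right) = - 4 Q^{2}$)
$L{\left(s \right)} = -28$ ($L{\left(s \right)} = \left(-7\right) 4 = -28$)
$L{\left(c{\left(l,j{\left(0,-1 \right)} \right)} \right)} - 363 = -28 - 363 = -391$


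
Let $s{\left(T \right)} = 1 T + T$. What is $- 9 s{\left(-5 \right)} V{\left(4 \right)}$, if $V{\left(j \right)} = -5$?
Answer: $-450$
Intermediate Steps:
$s{\left(T \right)} = 2 T$ ($s{\left(T \right)} = T + T = 2 T$)
$- 9 s{\left(-5 \right)} V{\left(4 \right)} = - 9 \cdot 2 \left(-5\right) \left(-5\right) = \left(-9\right) \left(-10\right) \left(-5\right) = 90 \left(-5\right) = -450$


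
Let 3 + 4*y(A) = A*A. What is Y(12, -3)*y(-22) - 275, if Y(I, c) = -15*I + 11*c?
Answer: -103553/4 ≈ -25888.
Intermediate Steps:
y(A) = -¾ + A²/4 (y(A) = -¾ + (A*A)/4 = -¾ + A²/4)
Y(12, -3)*y(-22) - 275 = (-15*12 + 11*(-3))*(-¾ + (¼)*(-22)²) - 275 = (-180 - 33)*(-¾ + (¼)*484) - 275 = -213*(-¾ + 121) - 275 = -213*481/4 - 275 = -102453/4 - 275 = -103553/4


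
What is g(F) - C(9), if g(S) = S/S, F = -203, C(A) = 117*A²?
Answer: -9476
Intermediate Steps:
g(S) = 1
g(F) - C(9) = 1 - 117*9² = 1 - 117*81 = 1 - 1*9477 = 1 - 9477 = -9476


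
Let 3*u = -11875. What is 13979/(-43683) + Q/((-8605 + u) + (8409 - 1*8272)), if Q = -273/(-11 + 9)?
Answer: -1078022659/3256917114 ≈ -0.33099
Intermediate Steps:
u = -11875/3 (u = (1/3)*(-11875) = -11875/3 ≈ -3958.3)
Q = 273/2 (Q = -273/(-2) = -273*(-1/2) = 273/2 ≈ 136.50)
13979/(-43683) + Q/((-8605 + u) + (8409 - 1*8272)) = 13979/(-43683) + 273/(2*((-8605 - 11875/3) + (8409 - 1*8272))) = 13979*(-1/43683) + 273/(2*(-37690/3 + (8409 - 8272))) = -13979/43683 + 273/(2*(-37690/3 + 137)) = -13979/43683 + 273/(2*(-37279/3)) = -13979/43683 + (273/2)*(-3/37279) = -13979/43683 - 819/74558 = -1078022659/3256917114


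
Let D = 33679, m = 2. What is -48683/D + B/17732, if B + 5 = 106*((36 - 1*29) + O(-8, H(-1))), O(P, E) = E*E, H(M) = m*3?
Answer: -709906469/597196028 ≈ -1.1887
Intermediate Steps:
H(M) = 6 (H(M) = 2*3 = 6)
O(P, E) = E²
B = 4553 (B = -5 + 106*((36 - 1*29) + 6²) = -5 + 106*((36 - 29) + 36) = -5 + 106*(7 + 36) = -5 + 106*43 = -5 + 4558 = 4553)
-48683/D + B/17732 = -48683/33679 + 4553/17732 = -709906469/597196028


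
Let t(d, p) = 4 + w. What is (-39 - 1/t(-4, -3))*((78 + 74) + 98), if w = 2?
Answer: -29375/3 ≈ -9791.7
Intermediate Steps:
t(d, p) = 6 (t(d, p) = 4 + 2 = 6)
(-39 - 1/t(-4, -3))*((78 + 74) + 98) = (-39 - 1/6)*((78 + 74) + 98) = (-39 - 1*1/6)*(152 + 98) = (-39 - 1/6)*250 = -235/6*250 = -29375/3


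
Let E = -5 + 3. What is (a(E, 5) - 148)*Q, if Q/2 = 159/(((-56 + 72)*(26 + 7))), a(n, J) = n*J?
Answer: -4187/44 ≈ -95.159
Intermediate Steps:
E = -2
a(n, J) = J*n
Q = 53/88 (Q = 2*(159/(((-56 + 72)*(26 + 7)))) = 2*(159/((16*33))) = 2*(159/528) = 2*(159*(1/528)) = 2*(53/176) = 53/88 ≈ 0.60227)
(a(E, 5) - 148)*Q = (5*(-2) - 148)*(53/88) = (-10 - 148)*(53/88) = -158*53/88 = -4187/44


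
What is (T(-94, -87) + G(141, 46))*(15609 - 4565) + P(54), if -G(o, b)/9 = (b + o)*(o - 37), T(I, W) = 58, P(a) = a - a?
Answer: -1932412856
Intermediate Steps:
P(a) = 0
G(o, b) = -9*(-37 + o)*(b + o) (G(o, b) = -9*(b + o)*(o - 37) = -9*(b + o)*(-37 + o) = -9*(-37 + o)*(b + o))
(T(-94, -87) + G(141, 46))*(15609 - 4565) + P(54) = (58 + (-9*141² + 333*46 + 333*141 - 9*46*141))*(15609 - 4565) + 0 = (58 + (-9*19881 + 15318 + 46953 - 58374))*11044 + 0 = (58 + (-178929 + 15318 + 46953 - 58374))*11044 + 0 = (58 - 175032)*11044 + 0 = -174974*11044 + 0 = -1932412856 + 0 = -1932412856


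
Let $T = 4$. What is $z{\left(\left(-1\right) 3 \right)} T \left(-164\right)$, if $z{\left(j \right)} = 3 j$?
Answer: $5904$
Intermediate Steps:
$z{\left(\left(-1\right) 3 \right)} T \left(-164\right) = 3 \left(\left(-1\right) 3\right) 4 \left(-164\right) = 3 \left(-3\right) 4 \left(-164\right) = \left(-9\right) 4 \left(-164\right) = \left(-36\right) \left(-164\right) = 5904$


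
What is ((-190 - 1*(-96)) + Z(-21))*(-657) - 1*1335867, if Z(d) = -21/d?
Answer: -1274766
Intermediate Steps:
((-190 - 1*(-96)) + Z(-21))*(-657) - 1*1335867 = ((-190 - 1*(-96)) - 21/(-21))*(-657) - 1*1335867 = ((-190 + 96) - 21*(-1/21))*(-657) - 1335867 = (-94 + 1)*(-657) - 1335867 = -93*(-657) - 1335867 = 61101 - 1335867 = -1274766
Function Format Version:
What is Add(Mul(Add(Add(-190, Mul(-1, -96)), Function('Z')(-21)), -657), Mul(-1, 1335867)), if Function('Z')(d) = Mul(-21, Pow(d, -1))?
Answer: -1274766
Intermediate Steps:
Add(Mul(Add(Add(-190, Mul(-1, -96)), Function('Z')(-21)), -657), Mul(-1, 1335867)) = Add(Mul(Add(Add(-190, Mul(-1, -96)), Mul(-21, Pow(-21, -1))), -657), Mul(-1, 1335867)) = Add(Mul(Add(Add(-190, 96), Mul(-21, Rational(-1, 21))), -657), -1335867) = Add(Mul(Add(-94, 1), -657), -1335867) = Add(Mul(-93, -657), -1335867) = Add(61101, -1335867) = -1274766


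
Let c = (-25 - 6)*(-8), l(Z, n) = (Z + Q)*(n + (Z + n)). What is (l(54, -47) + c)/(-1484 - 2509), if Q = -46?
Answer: 24/1331 ≈ 0.018032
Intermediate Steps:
l(Z, n) = (-46 + Z)*(Z + 2*n) (l(Z, n) = (Z - 46)*(n + (Z + n)) = (-46 + Z)*(Z + 2*n))
c = 248 (c = -31*(-8) = 248)
(l(54, -47) + c)/(-1484 - 2509) = ((54² - 92*(-47) - 46*54 + 2*54*(-47)) + 248)/(-1484 - 2509) = ((2916 + 4324 - 2484 - 5076) + 248)/(-3993) = (-320 + 248)*(-1/3993) = -72*(-1/3993) = 24/1331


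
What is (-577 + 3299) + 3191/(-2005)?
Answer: 5454419/2005 ≈ 2720.4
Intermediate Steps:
(-577 + 3299) + 3191/(-2005) = 2722 + 3191*(-1/2005) = 2722 - 3191/2005 = 5454419/2005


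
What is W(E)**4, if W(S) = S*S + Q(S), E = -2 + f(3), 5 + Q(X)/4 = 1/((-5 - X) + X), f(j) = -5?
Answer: 395254161/625 ≈ 6.3241e+5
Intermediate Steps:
Q(X) = -104/5 (Q(X) = -20 + 4/((-5 - X) + X) = -20 + 4/(-5) = -20 + 4*(-1/5) = -20 - 4/5 = -104/5)
E = -7 (E = -2 - 5 = -7)
W(S) = -104/5 + S**2 (W(S) = S*S - 104/5 = S**2 - 104/5 = -104/5 + S**2)
W(E)**4 = (-104/5 + (-7)**2)**4 = (-104/5 + 49)**4 = (141/5)**4 = 395254161/625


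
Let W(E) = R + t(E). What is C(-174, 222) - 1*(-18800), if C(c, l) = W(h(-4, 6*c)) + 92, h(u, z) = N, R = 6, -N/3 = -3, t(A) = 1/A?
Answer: 170083/9 ≈ 18898.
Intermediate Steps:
t(A) = 1/A
N = 9 (N = -3*(-3) = 9)
h(u, z) = 9
W(E) = 6 + 1/E
C(c, l) = 883/9 (C(c, l) = (6 + 1/9) + 92 = (6 + ⅑) + 92 = 55/9 + 92 = 883/9)
C(-174, 222) - 1*(-18800) = 883/9 - 1*(-18800) = 883/9 + 18800 = 170083/9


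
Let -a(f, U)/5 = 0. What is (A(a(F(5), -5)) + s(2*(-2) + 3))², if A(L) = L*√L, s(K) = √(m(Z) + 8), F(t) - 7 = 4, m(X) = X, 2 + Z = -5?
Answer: 1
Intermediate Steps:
Z = -7 (Z = -2 - 5 = -7)
F(t) = 11 (F(t) = 7 + 4 = 11)
a(f, U) = 0 (a(f, U) = -5*0 = 0)
s(K) = 1 (s(K) = √(-7 + 8) = √1 = 1)
A(L) = L^(3/2)
(A(a(F(5), -5)) + s(2*(-2) + 3))² = (0^(3/2) + 1)² = (0 + 1)² = 1² = 1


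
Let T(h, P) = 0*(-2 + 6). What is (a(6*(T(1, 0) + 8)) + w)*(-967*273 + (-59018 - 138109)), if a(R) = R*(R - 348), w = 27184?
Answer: -5894932512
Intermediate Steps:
T(h, P) = 0 (T(h, P) = 0*4 = 0)
a(R) = R*(-348 + R)
(a(6*(T(1, 0) + 8)) + w)*(-967*273 + (-59018 - 138109)) = ((6*(0 + 8))*(-348 + 6*(0 + 8)) + 27184)*(-967*273 + (-59018 - 138109)) = ((6*8)*(-348 + 6*8) + 27184)*(-263991 - 197127) = (48*(-348 + 48) + 27184)*(-461118) = (48*(-300) + 27184)*(-461118) = (-14400 + 27184)*(-461118) = 12784*(-461118) = -5894932512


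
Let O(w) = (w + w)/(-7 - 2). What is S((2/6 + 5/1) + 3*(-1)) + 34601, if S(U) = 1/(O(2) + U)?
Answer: 588226/17 ≈ 34602.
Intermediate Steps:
O(w) = -2*w/9 (O(w) = (2*w)/(-9) = (2*w)*(-⅑) = -2*w/9)
S(U) = 1/(-4/9 + U) (S(U) = 1/(-2/9*2 + U) = 1/(-4/9 + U))
S((2/6 + 5/1) + 3*(-1)) + 34601 = 9/(-4 + 9*((2/6 + 5/1) + 3*(-1))) + 34601 = 9/(-4 + 9*((2*(⅙) + 5*1) - 3)) + 34601 = 9/(-4 + 9*((⅓ + 5) - 3)) + 34601 = 9/(-4 + 9*(16/3 - 3)) + 34601 = 9/(-4 + 9*(7/3)) + 34601 = 9/(-4 + 21) + 34601 = 9/17 + 34601 = 588226/17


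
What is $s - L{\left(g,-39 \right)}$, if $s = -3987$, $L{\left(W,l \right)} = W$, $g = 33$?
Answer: $-4020$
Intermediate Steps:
$s - L{\left(g,-39 \right)} = -3987 - 33 = -4020$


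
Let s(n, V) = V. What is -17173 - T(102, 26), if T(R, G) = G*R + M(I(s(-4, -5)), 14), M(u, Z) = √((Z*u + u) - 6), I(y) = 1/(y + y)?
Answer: -19825 - I*√30/2 ≈ -19825.0 - 2.7386*I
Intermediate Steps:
I(y) = 1/(2*y)
M(u, Z) = √(-6 + u + Z*u) (M(u, Z) = √((u + Z*u) - 6) = √(-6 + u + Z*u))
T(R, G) = G*R + I*√30/2 (T(R, G) = G*R + √(-6 + (½)/(-5) + 14*((½)/(-5))) = G*R + √(-6 + (½)*(-⅕) + 14*((½)*(-⅕))) = G*R + √(-6 - ⅒ + 14*(-⅒)) = G*R + √(-6 - ⅒ - 7/5) = G*R + √(-15/2) = G*R + I*√30/2)
-17173 - T(102, 26) = -17173 - (26*102 + I*√30/2) = -17173 - (2652 + I*√30/2) = -17173 + (-2652 - I*√30/2) = -19825 - I*√30/2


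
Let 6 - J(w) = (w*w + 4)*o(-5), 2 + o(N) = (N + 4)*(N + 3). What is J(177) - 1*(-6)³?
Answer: 222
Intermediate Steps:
o(N) = -2 + (3 + N)*(4 + N) (o(N) = -2 + (N + 4)*(N + 3) = -2 + (4 + N)*(3 + N) = -2 + (3 + N)*(4 + N))
J(w) = 6 (J(w) = 6 - (w*w + 4)*(10 + (-5)² + 7*(-5)) = 6 - (w² + 4)*(10 + 25 - 35) = 6 - (4 + w²)*0 = 6 - 1*0 = 6 + 0 = 6)
J(177) - 1*(-6)³ = 6 - 1*(-6)³ = 6 - 1*(-216) = 6 + 216 = 222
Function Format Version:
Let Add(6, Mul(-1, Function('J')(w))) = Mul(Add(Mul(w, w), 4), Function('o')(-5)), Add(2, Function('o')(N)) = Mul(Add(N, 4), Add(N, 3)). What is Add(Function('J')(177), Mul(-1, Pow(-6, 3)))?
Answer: 222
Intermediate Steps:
Function('o')(N) = Add(-2, Mul(Add(3, N), Add(4, N))) (Function('o')(N) = Add(-2, Mul(Add(N, 4), Add(N, 3))) = Add(-2, Mul(Add(4, N), Add(3, N))) = Add(-2, Mul(Add(3, N), Add(4, N))))
Function('J')(w) = 6 (Function('J')(w) = Add(6, Mul(-1, Mul(Add(Mul(w, w), 4), Add(10, Pow(-5, 2), Mul(7, -5))))) = Add(6, Mul(-1, Mul(Add(Pow(w, 2), 4), Add(10, 25, -35)))) = Add(6, Mul(-1, Mul(Add(4, Pow(w, 2)), 0))) = Add(6, Mul(-1, 0)) = Add(6, 0) = 6)
Add(Function('J')(177), Mul(-1, Pow(-6, 3))) = Add(6, Mul(-1, Pow(-6, 3))) = Add(6, Mul(-1, -216)) = Add(6, 216) = 222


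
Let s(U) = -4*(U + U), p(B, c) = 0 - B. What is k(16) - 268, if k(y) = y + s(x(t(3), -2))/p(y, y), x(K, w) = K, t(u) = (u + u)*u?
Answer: -243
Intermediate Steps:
p(B, c) = -B
t(u) = 2*u² (t(u) = (2*u)*u = 2*u²)
s(U) = -8*U
k(y) = y + 144/y (k(y) = y + (-16*3²)/((-y)) = y + (-16*9)*(-1/y) = y + (-8*18)*(-1/y) = y - (-144)/y = y + 144/y)
k(16) - 268 = (16 + 144/16) - 268 = (16 + 144*(1/16)) - 268 = (16 + 9) - 268 = 25 - 268 = -243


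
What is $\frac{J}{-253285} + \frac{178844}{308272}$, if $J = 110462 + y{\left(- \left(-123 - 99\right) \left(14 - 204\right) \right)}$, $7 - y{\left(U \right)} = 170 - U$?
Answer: $\frac{6074830543}{19520168380} \approx 0.31121$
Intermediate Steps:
$y{\left(U \right)} = -163 + U$ ($y{\left(U \right)} = 7 - \left(170 - U\right) = 7 + \left(-170 + U\right) = -163 + U$)
$J = 68119$ ($J = 110462 - \left(163 + \left(-123 - 99\right) \left(14 - 204\right)\right) = 110462 - \left(163 - -42180\right) = 110462 - 42343 = 68119$)
$\frac{J}{-253285} + \frac{178844}{308272} = \frac{68119}{-253285} + \frac{178844}{308272} = 68119 \left(- \frac{1}{253285}\right) + 178844 \cdot \frac{1}{308272} = - \frac{68119}{253285} + \frac{44711}{77068} = \frac{6074830543}{19520168380}$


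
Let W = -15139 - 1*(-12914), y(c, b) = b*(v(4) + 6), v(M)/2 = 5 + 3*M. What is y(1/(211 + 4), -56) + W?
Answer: -4465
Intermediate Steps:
v(M) = 10 + 6*M (v(M) = 2*(5 + 3*M) = 10 + 6*M)
y(c, b) = 40*b (y(c, b) = b*((10 + 6*4) + 6) = b*((10 + 24) + 6) = b*(34 + 6) = b*40 = 40*b)
W = -2225 (W = -15139 + 12914 = -2225)
y(1/(211 + 4), -56) + W = 40*(-56) - 2225 = -2240 - 2225 = -4465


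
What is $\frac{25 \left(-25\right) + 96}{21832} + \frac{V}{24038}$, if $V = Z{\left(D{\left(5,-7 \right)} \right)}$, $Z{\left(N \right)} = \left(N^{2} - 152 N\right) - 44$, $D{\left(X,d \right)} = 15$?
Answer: $- \frac{29270735}{262398808} \approx -0.11155$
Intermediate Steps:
$Z{\left(N \right)} = -44 + N^{2} - 152 N$
$V = -2099$ ($V = -44 + 15^{2} - 2280 = -44 + 225 - 2280 = -2099$)
$\frac{25 \left(-25\right) + 96}{21832} + \frac{V}{24038} = \frac{25 \left(-25\right) + 96}{21832} - \frac{2099}{24038} = \left(-625 + 96\right) \frac{1}{21832} - \frac{2099}{24038} = \left(-529\right) \frac{1}{21832} - \frac{2099}{24038} = - \frac{529}{21832} - \frac{2099}{24038} = - \frac{29270735}{262398808}$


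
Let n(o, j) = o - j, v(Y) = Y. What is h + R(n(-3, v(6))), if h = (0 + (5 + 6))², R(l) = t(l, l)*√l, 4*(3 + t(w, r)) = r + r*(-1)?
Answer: 121 - 9*I ≈ 121.0 - 9.0*I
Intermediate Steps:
t(w, r) = -3 (t(w, r) = -3 + (r + r*(-1))/4 = -3 + (r - r)/4 = -3 + (¼)*0 = -3 + 0 = -3)
R(l) = -3*√l
h = 121 (h = (0 + 11)² = 11² = 121)
h + R(n(-3, v(6))) = 121 - 3*√(-3 - 1*6) = 121 - 3*√(-3 - 6) = 121 - 9*I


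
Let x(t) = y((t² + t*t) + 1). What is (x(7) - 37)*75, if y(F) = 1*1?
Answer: -2700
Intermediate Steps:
y(F) = 1
x(t) = 1
(x(7) - 37)*75 = (1 - 37)*75 = -36*75 = -2700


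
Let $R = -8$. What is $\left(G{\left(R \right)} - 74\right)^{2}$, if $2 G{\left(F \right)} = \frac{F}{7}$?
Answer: $\frac{272484}{49} \approx 5560.9$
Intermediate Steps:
$G{\left(F \right)} = \frac{F}{14}$ ($G{\left(F \right)} = \frac{F \frac{1}{7}}{2} = \frac{\frac{1}{7} F}{2} = \frac{F}{14}$)
$\left(G{\left(R \right)} - 74\right)^{2} = \left(\frac{1}{14} \left(-8\right) - 74\right)^{2} = \left(- \frac{4}{7} - 74\right)^{2} = \left(- \frac{522}{7}\right)^{2} = \frac{272484}{49}$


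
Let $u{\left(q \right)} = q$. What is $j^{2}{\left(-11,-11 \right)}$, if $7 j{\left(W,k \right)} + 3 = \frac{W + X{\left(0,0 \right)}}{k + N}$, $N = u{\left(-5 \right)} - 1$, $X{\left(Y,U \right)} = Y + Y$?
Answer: $\frac{1600}{14161} \approx 0.11299$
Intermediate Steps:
$X{\left(Y,U \right)} = 2 Y$
$N = -6$ ($N = -5 - 1 = -6$)
$j{\left(W,k \right)} = - \frac{3}{7} + \frac{W}{7 \left(-6 + k\right)}$ ($j{\left(W,k \right)} = - \frac{3}{7} + \frac{\left(W + 2 \cdot 0\right) \frac{1}{k - 6}}{7} = - \frac{3}{7} + \frac{\left(W + 0\right) \frac{1}{-6 + k}}{7} = - \frac{3}{7} + \frac{W \frac{1}{-6 + k}}{7} = - \frac{3}{7} + \frac{W}{7 \left(-6 + k\right)}$)
$j^{2}{\left(-11,-11 \right)} = \left(\frac{18 - 11 - -33}{7 \left(-6 - 11\right)}\right)^{2} = \left(\frac{18 - 11 + 33}{7 \left(-17\right)}\right)^{2} = \left(\frac{1}{7} \left(- \frac{1}{17}\right) 40\right)^{2} = \left(- \frac{40}{119}\right)^{2} = \frac{1600}{14161}$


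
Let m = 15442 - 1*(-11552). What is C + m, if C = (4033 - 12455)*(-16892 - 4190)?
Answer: 177579598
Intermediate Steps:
C = 177552604 (C = -8422*(-21082) = 177552604)
m = 26994 (m = 15442 + 11552 = 26994)
C + m = 177552604 + 26994 = 177579598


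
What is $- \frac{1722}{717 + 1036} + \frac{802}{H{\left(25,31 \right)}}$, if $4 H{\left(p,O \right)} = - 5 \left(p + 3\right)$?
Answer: $- \frac{1466176}{61355} \approx -23.897$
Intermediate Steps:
$H{\left(p,O \right)} = - \frac{15}{4} - \frac{5 p}{4}$ ($H{\left(p,O \right)} = \frac{\left(-5\right) \left(p + 3\right)}{4} = \frac{\left(-5\right) \left(3 + p\right)}{4} = \frac{-15 - 5 p}{4} = - \frac{15}{4} - \frac{5 p}{4}$)
$- \frac{1722}{717 + 1036} + \frac{802}{H{\left(25,31 \right)}} = - \frac{1722}{717 + 1036} + \frac{802}{- \frac{15}{4} - \frac{125}{4}} = - \frac{1722}{1753} + \frac{802}{- \frac{15}{4} - \frac{125}{4}} = \left(-1722\right) \frac{1}{1753} + \frac{802}{-35} = - \frac{1722}{1753} + 802 \left(- \frac{1}{35}\right) = - \frac{1722}{1753} - \frac{802}{35} = - \frac{1466176}{61355}$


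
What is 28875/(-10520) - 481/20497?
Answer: -119382199/43125688 ≈ -2.7682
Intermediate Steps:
28875/(-10520) - 481/20497 = 28875*(-1/10520) - 481*1/20497 = -5775/2104 - 481/20497 = -119382199/43125688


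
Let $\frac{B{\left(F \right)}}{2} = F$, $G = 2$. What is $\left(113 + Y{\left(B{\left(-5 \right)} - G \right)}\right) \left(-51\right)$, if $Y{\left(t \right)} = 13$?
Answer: $-6426$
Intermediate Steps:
$B{\left(F \right)} = 2 F$
$\left(113 + Y{\left(B{\left(-5 \right)} - G \right)}\right) \left(-51\right) = \left(113 + 13\right) \left(-51\right) = 126 \left(-51\right) = -6426$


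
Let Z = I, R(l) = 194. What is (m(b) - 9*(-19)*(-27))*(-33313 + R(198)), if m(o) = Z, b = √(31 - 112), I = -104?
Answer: 156354799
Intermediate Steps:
b = 9*I (b = √(-81) = 9*I ≈ 9.0*I)
Z = -104
m(o) = -104
(m(b) - 9*(-19)*(-27))*(-33313 + R(198)) = (-104 - 9*(-19)*(-27))*(-33313 + 194) = (-104 + 171*(-27))*(-33119) = (-104 - 4617)*(-33119) = -4721*(-33119) = 156354799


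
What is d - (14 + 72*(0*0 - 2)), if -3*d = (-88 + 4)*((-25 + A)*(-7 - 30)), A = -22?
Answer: 48822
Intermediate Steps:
d = 48692 (d = -(-88 + 4)*(-25 - 22)*(-7 - 30)/3 = -(-28)*(-47*(-37)) = -(-28)*1739 = -1/3*(-146076) = 48692)
d - (14 + 72*(0*0 - 2)) = 48692 - (14 + 72*(0*0 - 2)) = 48692 - (14 + 72*(0 - 2)) = 48692 - (14 + 72*(-2)) = 48692 - (14 - 144) = 48692 - 1*(-130) = 48692 + 130 = 48822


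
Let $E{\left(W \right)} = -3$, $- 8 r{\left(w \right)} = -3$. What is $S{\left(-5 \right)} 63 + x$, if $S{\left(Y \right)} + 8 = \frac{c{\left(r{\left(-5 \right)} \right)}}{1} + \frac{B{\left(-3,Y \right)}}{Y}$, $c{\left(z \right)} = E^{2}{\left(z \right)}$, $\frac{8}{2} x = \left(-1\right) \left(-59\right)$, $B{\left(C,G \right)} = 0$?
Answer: $\frac{311}{4} \approx 77.75$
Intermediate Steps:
$r{\left(w \right)} = \frac{3}{8}$ ($r{\left(w \right)} = \left(- \frac{1}{8}\right) \left(-3\right) = \frac{3}{8}$)
$x = \frac{59}{4}$ ($x = \frac{\left(-1\right) \left(-59\right)}{4} = \frac{1}{4} \cdot 59 = \frac{59}{4} \approx 14.75$)
$c{\left(z \right)} = 9$ ($c{\left(z \right)} = \left(-3\right)^{2} = 9$)
$S{\left(Y \right)} = 1$ ($S{\left(Y \right)} = -8 + \left(\frac{9}{1} + \frac{0}{Y}\right) = -8 + \left(9 \cdot 1 + 0\right) = -8 + \left(9 + 0\right) = -8 + 9 = 1$)
$S{\left(-5 \right)} 63 + x = 1 \cdot 63 + \frac{59}{4} = 63 + \frac{59}{4} = \frac{311}{4}$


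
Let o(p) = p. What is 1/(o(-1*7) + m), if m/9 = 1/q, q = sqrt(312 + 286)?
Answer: -4186/29221 - 9*sqrt(598)/29221 ≈ -0.15078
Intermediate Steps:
q = sqrt(598) ≈ 24.454
m = 9*sqrt(598)/598 (m = 9/(sqrt(598)) = 9*(sqrt(598)/598) = 9*sqrt(598)/598 ≈ 0.36804)
1/(o(-1*7) + m) = 1/(-1*7 + 9*sqrt(598)/598) = 1/(-7 + 9*sqrt(598)/598)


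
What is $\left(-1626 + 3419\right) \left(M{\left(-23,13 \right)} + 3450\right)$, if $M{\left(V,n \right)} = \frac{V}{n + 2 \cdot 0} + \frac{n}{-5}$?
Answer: $\frac{401571038}{65} \approx 6.178 \cdot 10^{6}$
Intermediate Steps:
$M{\left(V,n \right)} = - \frac{n}{5} + \frac{V}{n}$ ($M{\left(V,n \right)} = \frac{V}{n + 0} + n \left(- \frac{1}{5}\right) = \frac{V}{n} - \frac{n}{5} = - \frac{n}{5} + \frac{V}{n}$)
$\left(-1626 + 3419\right) \left(M{\left(-23,13 \right)} + 3450\right) = \left(-1626 + 3419\right) \left(\left(\left(- \frac{1}{5}\right) 13 - \frac{23}{13}\right) + 3450\right) = 1793 \left(\left(- \frac{13}{5} - \frac{23}{13}\right) + 3450\right) = 1793 \left(- \frac{284}{65} + 3450\right) = 1793 \cdot \frac{223966}{65} = \frac{401571038}{65}$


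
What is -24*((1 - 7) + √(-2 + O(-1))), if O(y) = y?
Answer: 144 - 24*I*√3 ≈ 144.0 - 41.569*I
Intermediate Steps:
-24*((1 - 7) + √(-2 + O(-1))) = -24*((1 - 7) + √(-2 - 1)) = -24*(-6 + √(-3)) = -24*(-6 + I*√3) = 144 - 24*I*√3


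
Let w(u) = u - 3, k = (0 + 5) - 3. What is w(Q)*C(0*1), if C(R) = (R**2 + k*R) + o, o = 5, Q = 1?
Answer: -10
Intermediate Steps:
k = 2 (k = 5 - 3 = 2)
C(R) = 5 + R**2 + 2*R (C(R) = (R**2 + 2*R) + 5 = 5 + R**2 + 2*R)
w(u) = -3 + u
w(Q)*C(0*1) = (-3 + 1)*(5 + (0*1)**2 + 2*(0*1)) = -2*(5 + 0**2 + 2*0) = -2*(5 + 0 + 0) = -2*5 = -10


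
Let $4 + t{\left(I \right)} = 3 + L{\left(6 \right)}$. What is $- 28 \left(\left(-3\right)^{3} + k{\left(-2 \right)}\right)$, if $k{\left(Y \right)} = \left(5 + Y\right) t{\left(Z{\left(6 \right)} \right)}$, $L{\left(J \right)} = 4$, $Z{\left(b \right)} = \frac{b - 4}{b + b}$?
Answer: $504$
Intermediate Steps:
$Z{\left(b \right)} = \frac{-4 + b}{2 b}$
$t{\left(I \right)} = 3$ ($t{\left(I \right)} = -4 + \left(3 + 4\right) = -4 + 7 = 3$)
$k{\left(Y \right)} = 15 + 3 Y$ ($k{\left(Y \right)} = \left(5 + Y\right) 3 = 15 + 3 Y$)
$- 28 \left(\left(-3\right)^{3} + k{\left(-2 \right)}\right) = - 28 \left(\left(-3\right)^{3} + \left(15 + 3 \left(-2\right)\right)\right) = - 28 \left(-27 + \left(15 - 6\right)\right) = - 28 \left(-27 + 9\right) = \left(-28\right) \left(-18\right) = 504$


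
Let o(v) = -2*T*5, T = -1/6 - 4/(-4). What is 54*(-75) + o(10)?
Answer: -12175/3 ≈ -4058.3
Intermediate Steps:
T = ⅚ (T = -1*⅙ - 4*(-¼) = -⅙ + 1 = ⅚ ≈ 0.83333)
o(v) = -25/3 (o(v) = -2*⅚*5 = -5/3*5 = -25/3)
54*(-75) + o(10) = 54*(-75) - 25/3 = -4050 - 25/3 = -12175/3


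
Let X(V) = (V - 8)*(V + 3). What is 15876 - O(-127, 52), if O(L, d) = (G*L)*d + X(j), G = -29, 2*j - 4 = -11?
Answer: -702583/4 ≈ -1.7565e+5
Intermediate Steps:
j = -7/2 (j = 2 + (1/2)*(-11) = 2 - 11/2 = -7/2 ≈ -3.5000)
X(V) = (-8 + V)*(3 + V)
O(L, d) = 23/4 - 29*L*d (O(L, d) = (-29*L)*d + (-24 + (-7/2)**2 - 5*(-7/2)) = -29*L*d + (-24 + 49/4 + 35/2) = -29*L*d + 23/4 = 23/4 - 29*L*d)
15876 - O(-127, 52) = 15876 - (23/4 - 29*(-127)*52) = 15876 - (23/4 + 191516) = 15876 - 1*766087/4 = 15876 - 766087/4 = -702583/4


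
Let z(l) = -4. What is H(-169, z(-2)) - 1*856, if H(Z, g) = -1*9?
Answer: -865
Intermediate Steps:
H(Z, g) = -9
H(-169, z(-2)) - 1*856 = -9 - 1*856 = -9 - 856 = -865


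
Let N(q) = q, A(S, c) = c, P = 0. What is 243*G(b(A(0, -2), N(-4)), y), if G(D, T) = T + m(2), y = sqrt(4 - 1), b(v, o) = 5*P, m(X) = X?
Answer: 486 + 243*sqrt(3) ≈ 906.89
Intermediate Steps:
b(v, o) = 0 (b(v, o) = 5*0 = 0)
y = sqrt(3) ≈ 1.7320
G(D, T) = 2 + T (G(D, T) = T + 2 = 2 + T)
243*G(b(A(0, -2), N(-4)), y) = 243*(2 + sqrt(3)) = 486 + 243*sqrt(3)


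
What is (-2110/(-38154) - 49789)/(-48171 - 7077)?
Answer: 474911849/526983048 ≈ 0.90119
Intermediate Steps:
(-2110/(-38154) - 49789)/(-48171 - 7077) = (-2110*(-1/38154) - 49789)/(-55248) = (1055/19077 - 49789)*(-1/55248) = -949823698/19077*(-1/55248) = 474911849/526983048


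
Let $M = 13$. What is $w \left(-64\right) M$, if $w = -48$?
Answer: $39936$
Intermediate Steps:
$w \left(-64\right) M = \left(-48\right) \left(-64\right) 13 = 3072 \cdot 13 = 39936$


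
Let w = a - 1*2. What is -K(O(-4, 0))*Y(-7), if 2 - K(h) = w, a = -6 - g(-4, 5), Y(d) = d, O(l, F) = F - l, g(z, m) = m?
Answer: 105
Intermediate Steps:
a = -11 (a = -6 - 1*5 = -6 - 5 = -11)
w = -13 (w = -11 - 1*2 = -11 - 2 = -13)
K(h) = 15 (K(h) = 2 - 1*(-13) = 2 + 13 = 15)
-K(O(-4, 0))*Y(-7) = -15*(-7) = -1*(-105) = 105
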